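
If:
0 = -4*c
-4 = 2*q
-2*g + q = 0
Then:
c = 0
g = -1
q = -2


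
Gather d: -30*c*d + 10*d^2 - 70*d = 10*d^2 + d*(-30*c - 70)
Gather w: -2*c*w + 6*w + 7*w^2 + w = 7*w^2 + w*(7 - 2*c)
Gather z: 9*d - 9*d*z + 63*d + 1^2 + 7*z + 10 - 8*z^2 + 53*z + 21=72*d - 8*z^2 + z*(60 - 9*d) + 32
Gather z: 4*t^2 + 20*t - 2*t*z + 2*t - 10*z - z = 4*t^2 + 22*t + z*(-2*t - 11)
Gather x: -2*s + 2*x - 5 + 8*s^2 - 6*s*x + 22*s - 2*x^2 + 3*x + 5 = 8*s^2 + 20*s - 2*x^2 + x*(5 - 6*s)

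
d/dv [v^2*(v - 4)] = v*(3*v - 8)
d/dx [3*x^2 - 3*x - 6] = 6*x - 3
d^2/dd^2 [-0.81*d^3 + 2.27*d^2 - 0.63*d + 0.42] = 4.54 - 4.86*d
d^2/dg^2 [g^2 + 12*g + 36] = 2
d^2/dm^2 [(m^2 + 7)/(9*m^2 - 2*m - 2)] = 2*(18*m^3 + 1755*m^2 - 378*m + 158)/(729*m^6 - 486*m^5 - 378*m^4 + 208*m^3 + 84*m^2 - 24*m - 8)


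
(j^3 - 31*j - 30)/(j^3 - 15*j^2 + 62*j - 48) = (j^2 + 6*j + 5)/(j^2 - 9*j + 8)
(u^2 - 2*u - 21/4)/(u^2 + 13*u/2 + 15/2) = (u - 7/2)/(u + 5)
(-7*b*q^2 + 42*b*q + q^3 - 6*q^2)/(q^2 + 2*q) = (-7*b*q + 42*b + q^2 - 6*q)/(q + 2)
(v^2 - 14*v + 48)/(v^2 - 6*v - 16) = (v - 6)/(v + 2)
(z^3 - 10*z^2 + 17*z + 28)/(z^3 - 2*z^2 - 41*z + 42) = (z^2 - 3*z - 4)/(z^2 + 5*z - 6)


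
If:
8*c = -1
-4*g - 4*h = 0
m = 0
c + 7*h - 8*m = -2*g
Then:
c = -1/8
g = -1/40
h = 1/40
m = 0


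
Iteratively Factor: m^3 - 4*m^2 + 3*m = (m - 3)*(m^2 - m) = (m - 3)*(m - 1)*(m)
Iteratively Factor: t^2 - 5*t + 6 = (t - 2)*(t - 3)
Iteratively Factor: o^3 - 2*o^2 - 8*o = (o)*(o^2 - 2*o - 8) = o*(o - 4)*(o + 2)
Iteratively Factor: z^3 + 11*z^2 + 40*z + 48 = (z + 3)*(z^2 + 8*z + 16) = (z + 3)*(z + 4)*(z + 4)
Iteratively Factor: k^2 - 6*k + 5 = (k - 5)*(k - 1)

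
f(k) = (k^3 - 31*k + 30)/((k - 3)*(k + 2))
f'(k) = (3*k^2 - 31)/((k - 3)*(k + 2)) - (k^3 - 31*k + 30)/((k - 3)*(k + 2)^2) - (k^3 - 31*k + 30)/((k - 3)^2*(k + 2))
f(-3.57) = 9.23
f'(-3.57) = 7.98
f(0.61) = -1.81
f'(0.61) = 4.73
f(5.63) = 1.69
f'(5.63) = 2.33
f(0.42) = -2.73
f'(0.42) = 4.95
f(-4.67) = 3.56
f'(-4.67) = 3.48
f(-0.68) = -10.45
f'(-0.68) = 11.17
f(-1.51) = -33.20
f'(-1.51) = 71.32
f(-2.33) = 50.93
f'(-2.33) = 155.52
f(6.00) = 2.50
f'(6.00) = 2.06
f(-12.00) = -8.84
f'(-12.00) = 1.20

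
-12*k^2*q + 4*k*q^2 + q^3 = q*(-2*k + q)*(6*k + q)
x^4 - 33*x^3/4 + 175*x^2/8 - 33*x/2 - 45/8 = (x - 3)^2*(x - 5/2)*(x + 1/4)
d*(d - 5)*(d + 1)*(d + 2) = d^4 - 2*d^3 - 13*d^2 - 10*d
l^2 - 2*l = l*(l - 2)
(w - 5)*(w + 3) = w^2 - 2*w - 15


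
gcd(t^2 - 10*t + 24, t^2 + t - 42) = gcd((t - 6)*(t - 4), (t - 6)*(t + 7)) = t - 6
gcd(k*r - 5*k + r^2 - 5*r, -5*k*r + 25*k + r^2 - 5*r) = r - 5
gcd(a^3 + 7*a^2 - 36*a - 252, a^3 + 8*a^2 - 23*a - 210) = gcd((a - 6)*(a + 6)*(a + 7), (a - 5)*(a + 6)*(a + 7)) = a^2 + 13*a + 42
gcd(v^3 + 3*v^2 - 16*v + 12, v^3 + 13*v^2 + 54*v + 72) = v + 6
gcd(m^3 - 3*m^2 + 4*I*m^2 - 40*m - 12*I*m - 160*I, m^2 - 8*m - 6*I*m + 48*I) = m - 8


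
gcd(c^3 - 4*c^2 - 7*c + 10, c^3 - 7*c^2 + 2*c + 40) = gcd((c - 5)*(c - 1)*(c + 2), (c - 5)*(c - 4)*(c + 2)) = c^2 - 3*c - 10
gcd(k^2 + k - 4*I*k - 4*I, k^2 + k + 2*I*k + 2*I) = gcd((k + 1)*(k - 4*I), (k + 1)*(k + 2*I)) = k + 1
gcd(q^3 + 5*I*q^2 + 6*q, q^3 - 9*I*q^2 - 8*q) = q^2 - I*q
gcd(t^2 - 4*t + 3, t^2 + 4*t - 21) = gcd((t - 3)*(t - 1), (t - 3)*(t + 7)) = t - 3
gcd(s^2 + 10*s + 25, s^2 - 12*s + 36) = 1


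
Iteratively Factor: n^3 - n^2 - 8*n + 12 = (n - 2)*(n^2 + n - 6) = (n - 2)*(n + 3)*(n - 2)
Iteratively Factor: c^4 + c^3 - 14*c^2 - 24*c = (c + 2)*(c^3 - c^2 - 12*c) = (c - 4)*(c + 2)*(c^2 + 3*c) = c*(c - 4)*(c + 2)*(c + 3)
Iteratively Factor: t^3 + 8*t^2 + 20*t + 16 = (t + 2)*(t^2 + 6*t + 8) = (t + 2)^2*(t + 4)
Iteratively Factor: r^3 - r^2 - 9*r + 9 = (r - 1)*(r^2 - 9) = (r - 3)*(r - 1)*(r + 3)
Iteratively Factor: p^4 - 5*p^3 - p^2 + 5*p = (p - 1)*(p^3 - 4*p^2 - 5*p) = (p - 5)*(p - 1)*(p^2 + p) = (p - 5)*(p - 1)*(p + 1)*(p)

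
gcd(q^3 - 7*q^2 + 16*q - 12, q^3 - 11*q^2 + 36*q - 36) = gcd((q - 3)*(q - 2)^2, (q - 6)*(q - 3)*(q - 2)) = q^2 - 5*q + 6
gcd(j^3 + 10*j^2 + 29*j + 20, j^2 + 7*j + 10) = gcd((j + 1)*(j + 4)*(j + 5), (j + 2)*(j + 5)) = j + 5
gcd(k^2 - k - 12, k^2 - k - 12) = k^2 - k - 12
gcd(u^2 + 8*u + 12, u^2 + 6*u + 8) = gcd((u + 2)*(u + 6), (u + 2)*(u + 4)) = u + 2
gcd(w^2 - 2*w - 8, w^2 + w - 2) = w + 2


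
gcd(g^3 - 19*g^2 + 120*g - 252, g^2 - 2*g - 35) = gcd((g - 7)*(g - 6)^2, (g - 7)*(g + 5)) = g - 7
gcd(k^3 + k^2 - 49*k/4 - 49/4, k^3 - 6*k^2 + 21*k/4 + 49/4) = k^2 - 5*k/2 - 7/2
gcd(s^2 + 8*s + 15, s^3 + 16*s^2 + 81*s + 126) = s + 3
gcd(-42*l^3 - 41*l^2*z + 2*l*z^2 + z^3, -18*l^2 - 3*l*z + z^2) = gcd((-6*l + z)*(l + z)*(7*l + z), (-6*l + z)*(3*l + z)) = -6*l + z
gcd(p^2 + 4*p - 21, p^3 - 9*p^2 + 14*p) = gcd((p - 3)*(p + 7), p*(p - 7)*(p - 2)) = 1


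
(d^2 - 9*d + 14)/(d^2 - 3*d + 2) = (d - 7)/(d - 1)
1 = 1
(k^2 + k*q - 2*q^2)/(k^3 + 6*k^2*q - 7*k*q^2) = (k + 2*q)/(k*(k + 7*q))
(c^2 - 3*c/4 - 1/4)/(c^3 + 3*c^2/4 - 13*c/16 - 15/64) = 16*(c - 1)/(16*c^2 + 8*c - 15)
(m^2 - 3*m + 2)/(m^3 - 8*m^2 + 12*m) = (m - 1)/(m*(m - 6))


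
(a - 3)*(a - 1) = a^2 - 4*a + 3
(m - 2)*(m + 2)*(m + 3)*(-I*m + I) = -I*m^4 - 2*I*m^3 + 7*I*m^2 + 8*I*m - 12*I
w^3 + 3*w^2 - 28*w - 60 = (w - 5)*(w + 2)*(w + 6)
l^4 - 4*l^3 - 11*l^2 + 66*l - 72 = (l - 3)^2*(l - 2)*(l + 4)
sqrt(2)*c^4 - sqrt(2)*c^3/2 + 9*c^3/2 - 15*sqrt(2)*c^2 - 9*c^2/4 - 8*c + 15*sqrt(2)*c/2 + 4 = (c - 1/2)*(c - 2*sqrt(2))*(c + 4*sqrt(2))*(sqrt(2)*c + 1/2)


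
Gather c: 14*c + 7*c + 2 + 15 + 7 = 21*c + 24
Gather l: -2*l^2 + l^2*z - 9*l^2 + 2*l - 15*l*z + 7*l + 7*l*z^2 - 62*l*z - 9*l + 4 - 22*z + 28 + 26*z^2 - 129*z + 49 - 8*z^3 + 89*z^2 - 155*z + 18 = l^2*(z - 11) + l*(7*z^2 - 77*z) - 8*z^3 + 115*z^2 - 306*z + 99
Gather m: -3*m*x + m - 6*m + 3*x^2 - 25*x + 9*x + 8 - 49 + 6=m*(-3*x - 5) + 3*x^2 - 16*x - 35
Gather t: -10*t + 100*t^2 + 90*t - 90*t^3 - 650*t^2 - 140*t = -90*t^3 - 550*t^2 - 60*t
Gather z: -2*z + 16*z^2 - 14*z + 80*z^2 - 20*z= 96*z^2 - 36*z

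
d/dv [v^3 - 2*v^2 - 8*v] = 3*v^2 - 4*v - 8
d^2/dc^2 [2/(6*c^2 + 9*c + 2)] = 12*(-12*c^2 - 18*c + 3*(4*c + 3)^2 - 4)/(6*c^2 + 9*c + 2)^3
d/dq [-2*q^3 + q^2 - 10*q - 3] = -6*q^2 + 2*q - 10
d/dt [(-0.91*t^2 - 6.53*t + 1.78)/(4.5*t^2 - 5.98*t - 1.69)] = (34.8268*t^2 - 12.9442*t + 21.6801)/(20.25*t^4 - 53.82*t^3 + 20.5504*t^2 + 20.2124*t + 2.8561)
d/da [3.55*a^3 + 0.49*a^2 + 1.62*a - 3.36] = 10.65*a^2 + 0.98*a + 1.62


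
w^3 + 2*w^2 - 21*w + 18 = (w - 3)*(w - 1)*(w + 6)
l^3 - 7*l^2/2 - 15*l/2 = l*(l - 5)*(l + 3/2)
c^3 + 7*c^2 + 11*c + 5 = (c + 1)^2*(c + 5)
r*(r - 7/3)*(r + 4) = r^3 + 5*r^2/3 - 28*r/3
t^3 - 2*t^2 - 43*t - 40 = (t - 8)*(t + 1)*(t + 5)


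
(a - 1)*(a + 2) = a^2 + a - 2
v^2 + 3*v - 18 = (v - 3)*(v + 6)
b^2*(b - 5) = b^3 - 5*b^2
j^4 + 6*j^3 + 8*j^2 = j^2*(j + 2)*(j + 4)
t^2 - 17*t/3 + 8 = (t - 3)*(t - 8/3)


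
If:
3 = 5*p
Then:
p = 3/5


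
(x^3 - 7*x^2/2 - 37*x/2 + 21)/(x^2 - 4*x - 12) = (2*x^2 + 5*x - 7)/(2*(x + 2))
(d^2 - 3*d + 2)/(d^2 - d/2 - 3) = 2*(d - 1)/(2*d + 3)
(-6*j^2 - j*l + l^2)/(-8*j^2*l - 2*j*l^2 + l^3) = (3*j - l)/(l*(4*j - l))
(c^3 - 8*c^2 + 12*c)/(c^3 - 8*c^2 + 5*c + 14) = c*(c - 6)/(c^2 - 6*c - 7)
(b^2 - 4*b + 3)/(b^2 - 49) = (b^2 - 4*b + 3)/(b^2 - 49)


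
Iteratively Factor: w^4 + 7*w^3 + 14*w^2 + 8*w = (w)*(w^3 + 7*w^2 + 14*w + 8) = w*(w + 2)*(w^2 + 5*w + 4) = w*(w + 1)*(w + 2)*(w + 4)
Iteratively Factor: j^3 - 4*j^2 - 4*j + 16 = (j - 2)*(j^2 - 2*j - 8) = (j - 4)*(j - 2)*(j + 2)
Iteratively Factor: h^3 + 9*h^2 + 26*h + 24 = (h + 2)*(h^2 + 7*h + 12) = (h + 2)*(h + 3)*(h + 4)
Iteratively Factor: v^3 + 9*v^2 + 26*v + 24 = (v + 3)*(v^2 + 6*v + 8) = (v + 3)*(v + 4)*(v + 2)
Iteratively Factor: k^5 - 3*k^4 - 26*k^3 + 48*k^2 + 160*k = (k)*(k^4 - 3*k^3 - 26*k^2 + 48*k + 160) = k*(k + 2)*(k^3 - 5*k^2 - 16*k + 80) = k*(k + 2)*(k + 4)*(k^2 - 9*k + 20) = k*(k - 4)*(k + 2)*(k + 4)*(k - 5)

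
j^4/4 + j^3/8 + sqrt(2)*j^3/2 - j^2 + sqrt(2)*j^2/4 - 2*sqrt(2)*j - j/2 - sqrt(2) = (j/2 + 1)*(j/2 + sqrt(2))*(j - 2)*(j + 1/2)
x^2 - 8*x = x*(x - 8)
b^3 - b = b*(b - 1)*(b + 1)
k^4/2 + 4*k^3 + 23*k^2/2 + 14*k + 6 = (k/2 + 1/2)*(k + 2)^2*(k + 3)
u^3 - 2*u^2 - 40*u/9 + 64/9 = (u - 8/3)*(u - 4/3)*(u + 2)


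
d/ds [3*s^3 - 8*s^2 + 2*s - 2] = 9*s^2 - 16*s + 2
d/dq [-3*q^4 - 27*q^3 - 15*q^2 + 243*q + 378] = -12*q^3 - 81*q^2 - 30*q + 243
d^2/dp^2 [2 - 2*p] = 0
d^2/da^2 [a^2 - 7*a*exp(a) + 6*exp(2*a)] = -7*a*exp(a) + 24*exp(2*a) - 14*exp(a) + 2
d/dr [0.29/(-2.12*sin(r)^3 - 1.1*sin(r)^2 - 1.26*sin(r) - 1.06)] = (1.8444*sin(r)^2 + 0.638*sin(r) + 0.3654)*cos(r)/(2.12*sin(r)^3 + 1.1*sin(r)^2 + 1.26*sin(r) + 1.06)^2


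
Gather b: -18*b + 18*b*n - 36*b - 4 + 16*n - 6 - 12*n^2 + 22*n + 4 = b*(18*n - 54) - 12*n^2 + 38*n - 6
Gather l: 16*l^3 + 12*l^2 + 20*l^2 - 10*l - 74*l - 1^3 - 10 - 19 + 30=16*l^3 + 32*l^2 - 84*l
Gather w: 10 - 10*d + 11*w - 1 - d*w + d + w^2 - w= -9*d + w^2 + w*(10 - d) + 9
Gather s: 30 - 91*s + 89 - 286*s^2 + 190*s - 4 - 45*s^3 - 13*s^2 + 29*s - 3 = -45*s^3 - 299*s^2 + 128*s + 112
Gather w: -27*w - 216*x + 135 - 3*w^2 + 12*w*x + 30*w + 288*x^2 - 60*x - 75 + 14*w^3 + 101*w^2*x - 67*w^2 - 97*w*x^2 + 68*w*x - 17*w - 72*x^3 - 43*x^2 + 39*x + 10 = 14*w^3 + w^2*(101*x - 70) + w*(-97*x^2 + 80*x - 14) - 72*x^3 + 245*x^2 - 237*x + 70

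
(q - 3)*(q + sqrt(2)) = q^2 - 3*q + sqrt(2)*q - 3*sqrt(2)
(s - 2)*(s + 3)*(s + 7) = s^3 + 8*s^2 + s - 42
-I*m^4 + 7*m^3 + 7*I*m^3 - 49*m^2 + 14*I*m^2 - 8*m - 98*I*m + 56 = (m - 7)*(m + 2*I)*(m + 4*I)*(-I*m + 1)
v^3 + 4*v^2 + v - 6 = (v - 1)*(v + 2)*(v + 3)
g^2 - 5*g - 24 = (g - 8)*(g + 3)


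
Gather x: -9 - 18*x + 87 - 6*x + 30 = 108 - 24*x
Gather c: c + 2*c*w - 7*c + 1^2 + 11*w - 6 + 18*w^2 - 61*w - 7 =c*(2*w - 6) + 18*w^2 - 50*w - 12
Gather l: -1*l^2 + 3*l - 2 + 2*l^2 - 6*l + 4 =l^2 - 3*l + 2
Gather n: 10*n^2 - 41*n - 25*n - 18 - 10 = 10*n^2 - 66*n - 28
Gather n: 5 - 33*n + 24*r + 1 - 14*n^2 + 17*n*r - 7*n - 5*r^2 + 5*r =-14*n^2 + n*(17*r - 40) - 5*r^2 + 29*r + 6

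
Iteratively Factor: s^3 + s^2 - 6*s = (s)*(s^2 + s - 6) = s*(s - 2)*(s + 3)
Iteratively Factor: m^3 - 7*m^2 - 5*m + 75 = (m + 3)*(m^2 - 10*m + 25) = (m - 5)*(m + 3)*(m - 5)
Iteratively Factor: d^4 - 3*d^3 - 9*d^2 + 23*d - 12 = (d - 1)*(d^3 - 2*d^2 - 11*d + 12) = (d - 4)*(d - 1)*(d^2 + 2*d - 3) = (d - 4)*(d - 1)^2*(d + 3)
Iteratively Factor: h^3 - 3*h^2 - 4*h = (h - 4)*(h^2 + h) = h*(h - 4)*(h + 1)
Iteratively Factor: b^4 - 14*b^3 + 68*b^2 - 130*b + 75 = (b - 3)*(b^3 - 11*b^2 + 35*b - 25) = (b - 3)*(b - 1)*(b^2 - 10*b + 25) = (b - 5)*(b - 3)*(b - 1)*(b - 5)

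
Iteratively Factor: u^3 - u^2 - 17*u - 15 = (u + 3)*(u^2 - 4*u - 5) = (u - 5)*(u + 3)*(u + 1)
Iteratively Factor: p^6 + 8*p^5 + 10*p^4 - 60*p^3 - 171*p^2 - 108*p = (p - 3)*(p^5 + 11*p^4 + 43*p^3 + 69*p^2 + 36*p) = (p - 3)*(p + 3)*(p^4 + 8*p^3 + 19*p^2 + 12*p) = (p - 3)*(p + 1)*(p + 3)*(p^3 + 7*p^2 + 12*p) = (p - 3)*(p + 1)*(p + 3)^2*(p^2 + 4*p) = p*(p - 3)*(p + 1)*(p + 3)^2*(p + 4)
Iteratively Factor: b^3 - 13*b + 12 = (b - 1)*(b^2 + b - 12) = (b - 3)*(b - 1)*(b + 4)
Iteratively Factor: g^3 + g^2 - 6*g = (g - 2)*(g^2 + 3*g) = (g - 2)*(g + 3)*(g)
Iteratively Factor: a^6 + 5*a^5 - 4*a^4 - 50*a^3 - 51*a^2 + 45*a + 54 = (a - 3)*(a^5 + 8*a^4 + 20*a^3 + 10*a^2 - 21*a - 18) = (a - 3)*(a + 2)*(a^4 + 6*a^3 + 8*a^2 - 6*a - 9) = (a - 3)*(a + 1)*(a + 2)*(a^3 + 5*a^2 + 3*a - 9) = (a - 3)*(a + 1)*(a + 2)*(a + 3)*(a^2 + 2*a - 3) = (a - 3)*(a - 1)*(a + 1)*(a + 2)*(a + 3)*(a + 3)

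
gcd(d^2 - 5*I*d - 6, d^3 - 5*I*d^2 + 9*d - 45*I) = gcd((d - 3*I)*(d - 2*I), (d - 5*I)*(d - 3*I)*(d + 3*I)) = d - 3*I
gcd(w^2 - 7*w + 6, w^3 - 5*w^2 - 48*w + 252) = w - 6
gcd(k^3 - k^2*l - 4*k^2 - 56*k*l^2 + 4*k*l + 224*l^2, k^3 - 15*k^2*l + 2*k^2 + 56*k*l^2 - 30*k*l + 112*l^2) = k - 8*l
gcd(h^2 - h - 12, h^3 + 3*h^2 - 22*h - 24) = h - 4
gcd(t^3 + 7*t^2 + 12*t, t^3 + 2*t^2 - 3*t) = t^2 + 3*t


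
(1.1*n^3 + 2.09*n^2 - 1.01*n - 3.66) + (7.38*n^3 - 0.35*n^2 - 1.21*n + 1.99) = 8.48*n^3 + 1.74*n^2 - 2.22*n - 1.67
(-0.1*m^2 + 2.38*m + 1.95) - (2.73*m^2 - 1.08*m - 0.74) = -2.83*m^2 + 3.46*m + 2.69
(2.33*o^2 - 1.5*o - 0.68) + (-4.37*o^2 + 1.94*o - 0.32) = -2.04*o^2 + 0.44*o - 1.0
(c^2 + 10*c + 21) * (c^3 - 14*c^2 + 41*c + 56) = c^5 - 4*c^4 - 78*c^3 + 172*c^2 + 1421*c + 1176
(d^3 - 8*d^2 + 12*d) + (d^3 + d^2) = 2*d^3 - 7*d^2 + 12*d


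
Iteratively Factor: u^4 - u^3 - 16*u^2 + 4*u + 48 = (u + 3)*(u^3 - 4*u^2 - 4*u + 16) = (u - 4)*(u + 3)*(u^2 - 4) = (u - 4)*(u - 2)*(u + 3)*(u + 2)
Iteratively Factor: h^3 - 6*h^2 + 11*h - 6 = (h - 3)*(h^2 - 3*h + 2) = (h - 3)*(h - 2)*(h - 1)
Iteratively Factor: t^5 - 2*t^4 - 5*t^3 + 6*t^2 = (t - 1)*(t^4 - t^3 - 6*t^2) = (t - 3)*(t - 1)*(t^3 + 2*t^2) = (t - 3)*(t - 1)*(t + 2)*(t^2) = t*(t - 3)*(t - 1)*(t + 2)*(t)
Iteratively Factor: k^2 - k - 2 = (k + 1)*(k - 2)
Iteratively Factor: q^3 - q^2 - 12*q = (q - 4)*(q^2 + 3*q) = (q - 4)*(q + 3)*(q)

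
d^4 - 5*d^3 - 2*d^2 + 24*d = d*(d - 4)*(d - 3)*(d + 2)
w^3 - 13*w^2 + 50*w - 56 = (w - 7)*(w - 4)*(w - 2)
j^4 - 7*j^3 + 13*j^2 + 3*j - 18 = (j - 3)^2*(j - 2)*(j + 1)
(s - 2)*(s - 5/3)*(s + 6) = s^3 + 7*s^2/3 - 56*s/3 + 20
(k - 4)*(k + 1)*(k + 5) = k^3 + 2*k^2 - 19*k - 20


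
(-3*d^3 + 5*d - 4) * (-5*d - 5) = 15*d^4 + 15*d^3 - 25*d^2 - 5*d + 20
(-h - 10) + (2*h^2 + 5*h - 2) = 2*h^2 + 4*h - 12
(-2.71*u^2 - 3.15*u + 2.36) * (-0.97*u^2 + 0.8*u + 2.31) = 2.6287*u^4 + 0.8875*u^3 - 11.0693*u^2 - 5.3885*u + 5.4516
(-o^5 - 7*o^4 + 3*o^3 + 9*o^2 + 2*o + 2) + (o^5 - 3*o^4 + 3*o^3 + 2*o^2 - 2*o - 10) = -10*o^4 + 6*o^3 + 11*o^2 - 8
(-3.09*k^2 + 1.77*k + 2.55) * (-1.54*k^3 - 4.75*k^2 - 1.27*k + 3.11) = 4.7586*k^5 + 11.9517*k^4 - 8.4102*k^3 - 23.9703*k^2 + 2.2662*k + 7.9305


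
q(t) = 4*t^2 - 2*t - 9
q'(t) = 8*t - 2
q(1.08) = -6.49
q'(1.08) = 6.64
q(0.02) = -9.04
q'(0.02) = -1.84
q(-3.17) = 37.54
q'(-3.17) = -27.36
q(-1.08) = -2.17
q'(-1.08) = -10.64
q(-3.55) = 48.51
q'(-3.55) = -30.40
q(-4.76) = 91.15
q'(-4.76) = -40.08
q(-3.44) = 45.21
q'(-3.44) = -29.52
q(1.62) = -1.74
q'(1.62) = 10.96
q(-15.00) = 921.00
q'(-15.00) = -122.00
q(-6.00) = 147.00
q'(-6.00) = -50.00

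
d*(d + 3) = d^2 + 3*d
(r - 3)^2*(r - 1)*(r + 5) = r^4 - 2*r^3 - 20*r^2 + 66*r - 45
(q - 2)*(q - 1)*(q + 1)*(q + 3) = q^4 + q^3 - 7*q^2 - q + 6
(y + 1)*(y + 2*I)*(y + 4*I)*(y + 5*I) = y^4 + y^3 + 11*I*y^3 - 38*y^2 + 11*I*y^2 - 38*y - 40*I*y - 40*I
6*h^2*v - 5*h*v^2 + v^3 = v*(-3*h + v)*(-2*h + v)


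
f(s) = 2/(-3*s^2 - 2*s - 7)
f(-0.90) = -0.26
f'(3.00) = 0.02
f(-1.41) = -0.20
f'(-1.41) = -0.13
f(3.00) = -0.05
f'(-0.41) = -0.02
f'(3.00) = 0.02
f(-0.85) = -0.27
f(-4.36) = -0.04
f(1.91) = -0.09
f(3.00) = -0.05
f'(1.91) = 0.06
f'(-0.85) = -0.11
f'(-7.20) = -0.00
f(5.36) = -0.02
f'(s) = 2*(6*s + 2)/(-3*s^2 - 2*s - 7)^2 = 4*(3*s + 1)/(3*s^2 + 2*s + 7)^2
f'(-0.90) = -0.12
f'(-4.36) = -0.02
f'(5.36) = 0.01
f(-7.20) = -0.01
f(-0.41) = -0.30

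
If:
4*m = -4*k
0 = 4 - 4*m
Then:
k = -1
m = 1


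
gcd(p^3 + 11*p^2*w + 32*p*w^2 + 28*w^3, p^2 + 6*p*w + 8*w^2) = p + 2*w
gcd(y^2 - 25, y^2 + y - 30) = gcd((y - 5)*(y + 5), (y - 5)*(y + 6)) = y - 5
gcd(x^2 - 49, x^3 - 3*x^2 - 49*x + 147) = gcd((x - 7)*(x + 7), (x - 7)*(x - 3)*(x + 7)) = x^2 - 49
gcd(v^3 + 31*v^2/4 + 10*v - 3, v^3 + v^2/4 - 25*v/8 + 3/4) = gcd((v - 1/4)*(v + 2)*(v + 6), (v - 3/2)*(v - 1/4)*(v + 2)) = v^2 + 7*v/4 - 1/2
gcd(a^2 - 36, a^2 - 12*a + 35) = 1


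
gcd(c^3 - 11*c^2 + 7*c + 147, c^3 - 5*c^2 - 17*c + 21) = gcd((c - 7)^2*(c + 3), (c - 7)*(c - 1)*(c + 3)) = c^2 - 4*c - 21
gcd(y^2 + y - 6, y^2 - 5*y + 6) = y - 2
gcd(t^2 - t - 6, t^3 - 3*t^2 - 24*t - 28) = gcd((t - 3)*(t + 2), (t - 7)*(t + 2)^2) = t + 2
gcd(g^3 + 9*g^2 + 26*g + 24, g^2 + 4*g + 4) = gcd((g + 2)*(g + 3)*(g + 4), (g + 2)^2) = g + 2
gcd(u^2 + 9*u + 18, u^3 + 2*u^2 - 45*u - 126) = u^2 + 9*u + 18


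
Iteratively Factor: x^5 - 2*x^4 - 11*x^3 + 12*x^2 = (x)*(x^4 - 2*x^3 - 11*x^2 + 12*x) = x^2*(x^3 - 2*x^2 - 11*x + 12) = x^2*(x - 4)*(x^2 + 2*x - 3) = x^2*(x - 4)*(x + 3)*(x - 1)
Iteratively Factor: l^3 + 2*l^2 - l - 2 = (l + 2)*(l^2 - 1) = (l - 1)*(l + 2)*(l + 1)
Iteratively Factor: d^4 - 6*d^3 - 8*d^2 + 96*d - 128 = (d - 2)*(d^3 - 4*d^2 - 16*d + 64) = (d - 4)*(d - 2)*(d^2 - 16) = (d - 4)*(d - 2)*(d + 4)*(d - 4)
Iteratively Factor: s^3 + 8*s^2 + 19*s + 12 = (s + 1)*(s^2 + 7*s + 12) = (s + 1)*(s + 3)*(s + 4)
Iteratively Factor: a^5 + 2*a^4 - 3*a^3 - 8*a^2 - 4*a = (a + 1)*(a^4 + a^3 - 4*a^2 - 4*a) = (a - 2)*(a + 1)*(a^3 + 3*a^2 + 2*a) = (a - 2)*(a + 1)*(a + 2)*(a^2 + a) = a*(a - 2)*(a + 1)*(a + 2)*(a + 1)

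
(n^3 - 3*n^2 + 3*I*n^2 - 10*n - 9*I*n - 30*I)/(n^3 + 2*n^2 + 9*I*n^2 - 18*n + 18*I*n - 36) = (n - 5)/(n + 6*I)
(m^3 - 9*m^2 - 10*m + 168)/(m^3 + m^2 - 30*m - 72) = (m - 7)/(m + 3)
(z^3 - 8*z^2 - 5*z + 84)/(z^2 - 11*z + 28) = z + 3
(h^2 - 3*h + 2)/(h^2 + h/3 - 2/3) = 3*(h^2 - 3*h + 2)/(3*h^2 + h - 2)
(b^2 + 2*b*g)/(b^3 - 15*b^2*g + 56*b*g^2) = (b + 2*g)/(b^2 - 15*b*g + 56*g^2)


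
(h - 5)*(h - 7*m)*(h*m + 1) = h^3*m - 7*h^2*m^2 - 5*h^2*m + h^2 + 35*h*m^2 - 7*h*m - 5*h + 35*m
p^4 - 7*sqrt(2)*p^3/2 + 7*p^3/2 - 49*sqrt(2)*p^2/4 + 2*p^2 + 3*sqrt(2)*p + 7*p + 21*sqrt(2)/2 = (p + 7/2)*(p - 3*sqrt(2))*(p - sqrt(2))*(p + sqrt(2)/2)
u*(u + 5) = u^2 + 5*u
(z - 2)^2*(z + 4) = z^3 - 12*z + 16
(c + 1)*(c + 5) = c^2 + 6*c + 5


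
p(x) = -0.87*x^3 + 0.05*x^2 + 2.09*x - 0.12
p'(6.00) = -91.27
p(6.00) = -173.70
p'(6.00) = -91.27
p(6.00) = -173.70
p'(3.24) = -24.98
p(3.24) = -22.41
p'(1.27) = -1.99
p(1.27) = 0.83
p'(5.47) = -75.46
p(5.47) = -129.58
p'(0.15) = 2.05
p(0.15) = 0.19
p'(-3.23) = -25.46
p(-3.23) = 22.97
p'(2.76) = -17.52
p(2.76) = -12.26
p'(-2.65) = -16.50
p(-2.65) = 10.88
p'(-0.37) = 1.70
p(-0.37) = -0.84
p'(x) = -2.61*x^2 + 0.1*x + 2.09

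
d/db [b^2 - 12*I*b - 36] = 2*b - 12*I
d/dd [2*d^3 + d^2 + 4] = 2*d*(3*d + 1)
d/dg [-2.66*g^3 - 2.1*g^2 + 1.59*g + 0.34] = -7.98*g^2 - 4.2*g + 1.59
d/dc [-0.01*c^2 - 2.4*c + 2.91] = -0.02*c - 2.4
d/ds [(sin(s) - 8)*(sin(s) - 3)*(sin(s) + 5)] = (3*sin(s)^2 - 12*sin(s) - 31)*cos(s)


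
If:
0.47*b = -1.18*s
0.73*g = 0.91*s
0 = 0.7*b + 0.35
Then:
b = -0.50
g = 0.25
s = 0.20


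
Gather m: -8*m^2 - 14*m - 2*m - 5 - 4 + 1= -8*m^2 - 16*m - 8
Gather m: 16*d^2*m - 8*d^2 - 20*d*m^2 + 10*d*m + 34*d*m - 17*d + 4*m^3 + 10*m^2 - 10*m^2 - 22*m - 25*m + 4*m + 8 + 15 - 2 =-8*d^2 - 20*d*m^2 - 17*d + 4*m^3 + m*(16*d^2 + 44*d - 43) + 21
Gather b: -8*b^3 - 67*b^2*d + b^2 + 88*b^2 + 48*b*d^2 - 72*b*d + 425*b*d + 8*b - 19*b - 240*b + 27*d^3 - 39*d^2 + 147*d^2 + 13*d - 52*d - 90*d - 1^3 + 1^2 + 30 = -8*b^3 + b^2*(89 - 67*d) + b*(48*d^2 + 353*d - 251) + 27*d^3 + 108*d^2 - 129*d + 30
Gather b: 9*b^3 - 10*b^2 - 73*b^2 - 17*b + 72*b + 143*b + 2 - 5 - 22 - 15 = 9*b^3 - 83*b^2 + 198*b - 40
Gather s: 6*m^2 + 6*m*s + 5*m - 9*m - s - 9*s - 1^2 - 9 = 6*m^2 - 4*m + s*(6*m - 10) - 10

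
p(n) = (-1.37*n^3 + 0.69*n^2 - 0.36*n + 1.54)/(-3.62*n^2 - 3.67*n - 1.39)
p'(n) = (7.24*n + 3.67)*(-1.37*n^3 + 0.69*n^2 - 0.36*n + 1.54)/(-3.62*n^2 - 3.67*n - 1.39)^2 + (-4.11*n^2 + 1.38*n - 0.36)/(-3.62*n^2 - 3.67*n - 1.39) = (4.9594*n^4 + 10.0558*n^3 + 1.8774*n^2 + 9.2314*n + 6.1522)/(13.1044*n^4 + 26.5708*n^3 + 23.5325*n^2 + 10.2026*n + 1.9321)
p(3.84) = 0.98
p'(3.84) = 0.36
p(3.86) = 0.98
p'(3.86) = 0.36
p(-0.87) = -3.50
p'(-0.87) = -4.83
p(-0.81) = -3.80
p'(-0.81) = -5.26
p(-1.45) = -2.09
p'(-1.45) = -0.89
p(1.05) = -0.04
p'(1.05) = 0.42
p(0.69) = -0.21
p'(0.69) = 0.56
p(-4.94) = -2.59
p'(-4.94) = 0.34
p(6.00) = 1.77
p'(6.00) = 0.37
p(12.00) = 4.01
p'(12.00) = 0.38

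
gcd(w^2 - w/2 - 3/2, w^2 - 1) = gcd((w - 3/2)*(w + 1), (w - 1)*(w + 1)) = w + 1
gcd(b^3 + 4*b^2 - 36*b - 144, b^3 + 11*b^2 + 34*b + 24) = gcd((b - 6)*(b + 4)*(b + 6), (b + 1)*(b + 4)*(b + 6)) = b^2 + 10*b + 24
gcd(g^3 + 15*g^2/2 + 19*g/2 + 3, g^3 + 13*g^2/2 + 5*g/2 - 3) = g^2 + 7*g + 6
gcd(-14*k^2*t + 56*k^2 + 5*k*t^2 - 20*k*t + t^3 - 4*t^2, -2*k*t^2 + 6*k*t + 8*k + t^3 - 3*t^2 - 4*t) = -2*k*t + 8*k + t^2 - 4*t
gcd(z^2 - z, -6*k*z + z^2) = z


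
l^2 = l^2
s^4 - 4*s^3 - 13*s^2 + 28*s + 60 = (s - 5)*(s - 3)*(s + 2)^2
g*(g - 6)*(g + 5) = g^3 - g^2 - 30*g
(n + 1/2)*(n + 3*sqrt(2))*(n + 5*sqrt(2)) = n^3 + n^2/2 + 8*sqrt(2)*n^2 + 4*sqrt(2)*n + 30*n + 15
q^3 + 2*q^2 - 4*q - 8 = (q - 2)*(q + 2)^2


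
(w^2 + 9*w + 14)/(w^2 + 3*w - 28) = (w + 2)/(w - 4)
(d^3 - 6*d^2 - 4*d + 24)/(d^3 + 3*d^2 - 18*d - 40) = (d^2 - 8*d + 12)/(d^2 + d - 20)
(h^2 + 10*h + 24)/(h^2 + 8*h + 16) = (h + 6)/(h + 4)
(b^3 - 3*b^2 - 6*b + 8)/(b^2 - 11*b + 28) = (b^2 + b - 2)/(b - 7)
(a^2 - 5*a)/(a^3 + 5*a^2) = (a - 5)/(a*(a + 5))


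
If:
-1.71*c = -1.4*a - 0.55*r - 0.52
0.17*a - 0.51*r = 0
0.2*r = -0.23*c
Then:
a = -0.25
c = 0.07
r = -0.08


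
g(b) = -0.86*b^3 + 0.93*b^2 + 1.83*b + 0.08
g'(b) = -2.58*b^2 + 1.86*b + 1.83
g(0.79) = 1.68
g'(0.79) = 1.69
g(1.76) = 1.49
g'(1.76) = -2.89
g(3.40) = -16.75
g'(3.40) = -21.67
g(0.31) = 0.71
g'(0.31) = 2.16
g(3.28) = -14.26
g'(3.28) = -19.83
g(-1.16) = 0.55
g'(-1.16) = -3.80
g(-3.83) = 55.03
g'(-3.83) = -43.14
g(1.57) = 1.92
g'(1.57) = -1.61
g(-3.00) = 26.18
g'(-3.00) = -26.97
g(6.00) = -141.22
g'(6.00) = -79.89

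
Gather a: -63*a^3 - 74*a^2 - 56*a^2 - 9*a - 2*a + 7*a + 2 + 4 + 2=-63*a^3 - 130*a^2 - 4*a + 8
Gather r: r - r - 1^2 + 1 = 0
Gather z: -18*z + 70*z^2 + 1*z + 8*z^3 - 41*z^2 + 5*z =8*z^3 + 29*z^2 - 12*z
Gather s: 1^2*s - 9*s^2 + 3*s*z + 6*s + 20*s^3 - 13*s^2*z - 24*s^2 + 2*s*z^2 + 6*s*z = 20*s^3 + s^2*(-13*z - 33) + s*(2*z^2 + 9*z + 7)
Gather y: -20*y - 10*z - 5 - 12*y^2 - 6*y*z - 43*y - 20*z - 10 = -12*y^2 + y*(-6*z - 63) - 30*z - 15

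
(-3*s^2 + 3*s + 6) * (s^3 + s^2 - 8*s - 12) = -3*s^5 + 33*s^3 + 18*s^2 - 84*s - 72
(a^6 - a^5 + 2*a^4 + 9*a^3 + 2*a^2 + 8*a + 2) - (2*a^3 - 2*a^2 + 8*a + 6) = a^6 - a^5 + 2*a^4 + 7*a^3 + 4*a^2 - 4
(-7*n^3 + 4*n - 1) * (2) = -14*n^3 + 8*n - 2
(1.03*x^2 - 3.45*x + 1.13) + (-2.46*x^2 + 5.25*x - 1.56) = -1.43*x^2 + 1.8*x - 0.43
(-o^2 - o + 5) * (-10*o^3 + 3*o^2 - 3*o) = 10*o^5 + 7*o^4 - 50*o^3 + 18*o^2 - 15*o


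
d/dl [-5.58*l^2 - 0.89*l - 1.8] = -11.16*l - 0.89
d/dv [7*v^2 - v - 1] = 14*v - 1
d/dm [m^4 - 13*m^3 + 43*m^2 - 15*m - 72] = 4*m^3 - 39*m^2 + 86*m - 15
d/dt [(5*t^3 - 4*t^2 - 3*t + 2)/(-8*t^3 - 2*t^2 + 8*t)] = (-21*t^4 + 16*t^3 + 5*t^2 + 4*t - 8)/(2*t^2*(16*t^4 + 8*t^3 - 31*t^2 - 8*t + 16))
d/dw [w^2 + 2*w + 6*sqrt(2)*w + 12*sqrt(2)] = 2*w + 2 + 6*sqrt(2)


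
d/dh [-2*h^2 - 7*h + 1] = -4*h - 7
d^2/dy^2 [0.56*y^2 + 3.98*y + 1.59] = 1.12000000000000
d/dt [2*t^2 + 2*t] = 4*t + 2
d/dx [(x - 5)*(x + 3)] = 2*x - 2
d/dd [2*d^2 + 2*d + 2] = 4*d + 2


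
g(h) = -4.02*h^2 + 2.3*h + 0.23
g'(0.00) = 2.30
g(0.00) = 0.23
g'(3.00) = -21.82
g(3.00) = -29.05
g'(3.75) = -27.85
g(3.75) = -47.68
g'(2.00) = -13.78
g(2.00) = -11.25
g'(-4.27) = 36.63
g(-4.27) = -82.89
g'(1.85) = -12.57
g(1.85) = -9.27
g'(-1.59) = 15.08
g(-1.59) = -13.59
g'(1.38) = -8.80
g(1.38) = -4.25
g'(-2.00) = 18.38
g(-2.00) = -20.45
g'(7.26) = -56.07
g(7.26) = -194.96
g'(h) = 2.3 - 8.04*h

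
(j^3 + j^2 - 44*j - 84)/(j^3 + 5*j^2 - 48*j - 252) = (j + 2)/(j + 6)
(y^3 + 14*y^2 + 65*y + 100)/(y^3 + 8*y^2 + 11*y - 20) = (y + 5)/(y - 1)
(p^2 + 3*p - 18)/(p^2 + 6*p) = (p - 3)/p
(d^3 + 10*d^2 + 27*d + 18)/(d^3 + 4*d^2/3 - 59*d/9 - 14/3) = 9*(d^2 + 7*d + 6)/(9*d^2 - 15*d - 14)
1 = 1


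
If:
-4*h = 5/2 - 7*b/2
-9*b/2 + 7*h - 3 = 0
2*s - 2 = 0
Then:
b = 59/13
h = 87/26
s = 1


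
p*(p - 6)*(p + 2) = p^3 - 4*p^2 - 12*p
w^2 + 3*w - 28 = (w - 4)*(w + 7)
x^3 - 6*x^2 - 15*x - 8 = (x - 8)*(x + 1)^2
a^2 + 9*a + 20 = (a + 4)*(a + 5)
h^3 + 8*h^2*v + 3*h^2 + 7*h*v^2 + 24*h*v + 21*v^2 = (h + 3)*(h + v)*(h + 7*v)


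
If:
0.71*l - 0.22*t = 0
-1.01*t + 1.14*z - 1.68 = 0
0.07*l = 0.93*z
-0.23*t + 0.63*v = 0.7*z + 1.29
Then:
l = -0.53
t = -1.71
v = 1.38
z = -0.04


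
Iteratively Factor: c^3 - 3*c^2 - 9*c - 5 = (c + 1)*(c^2 - 4*c - 5) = (c - 5)*(c + 1)*(c + 1)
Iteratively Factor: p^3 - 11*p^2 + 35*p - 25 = (p - 5)*(p^2 - 6*p + 5) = (p - 5)^2*(p - 1)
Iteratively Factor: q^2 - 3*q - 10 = (q - 5)*(q + 2)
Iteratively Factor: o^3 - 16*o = (o)*(o^2 - 16) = o*(o - 4)*(o + 4)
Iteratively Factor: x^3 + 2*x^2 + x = (x + 1)*(x^2 + x) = x*(x + 1)*(x + 1)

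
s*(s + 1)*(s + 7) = s^3 + 8*s^2 + 7*s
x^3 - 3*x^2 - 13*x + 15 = (x - 5)*(x - 1)*(x + 3)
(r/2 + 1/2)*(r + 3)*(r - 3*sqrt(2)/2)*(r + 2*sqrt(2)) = r^4/2 + sqrt(2)*r^3/4 + 2*r^3 - 3*r^2/2 + sqrt(2)*r^2 - 12*r + 3*sqrt(2)*r/4 - 9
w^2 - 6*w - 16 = (w - 8)*(w + 2)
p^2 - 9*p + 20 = (p - 5)*(p - 4)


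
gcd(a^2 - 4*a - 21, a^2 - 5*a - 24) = a + 3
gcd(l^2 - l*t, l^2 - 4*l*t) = l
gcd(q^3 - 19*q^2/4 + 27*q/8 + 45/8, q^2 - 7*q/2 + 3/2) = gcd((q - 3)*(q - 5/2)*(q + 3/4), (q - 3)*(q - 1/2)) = q - 3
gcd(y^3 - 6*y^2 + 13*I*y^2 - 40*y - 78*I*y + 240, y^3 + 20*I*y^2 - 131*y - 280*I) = y^2 + 13*I*y - 40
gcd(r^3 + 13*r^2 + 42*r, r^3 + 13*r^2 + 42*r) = r^3 + 13*r^2 + 42*r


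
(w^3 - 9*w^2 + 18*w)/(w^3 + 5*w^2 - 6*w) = (w^2 - 9*w + 18)/(w^2 + 5*w - 6)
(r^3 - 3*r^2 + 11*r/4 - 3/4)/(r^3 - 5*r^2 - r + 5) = (r^2 - 2*r + 3/4)/(r^2 - 4*r - 5)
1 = 1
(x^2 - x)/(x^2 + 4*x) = (x - 1)/(x + 4)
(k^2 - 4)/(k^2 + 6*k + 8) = (k - 2)/(k + 4)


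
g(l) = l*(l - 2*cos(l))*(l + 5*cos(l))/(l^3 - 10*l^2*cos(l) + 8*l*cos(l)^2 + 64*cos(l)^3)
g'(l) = l*(1 - 5*sin(l))*(l - 2*cos(l))/(l^3 - 10*l^2*cos(l) + 8*l*cos(l)^2 + 64*cos(l)^3) + l*(l - 2*cos(l))*(l + 5*cos(l))*(-10*l^2*sin(l) - 3*l^2 + 16*l*sin(l)*cos(l) + 20*l*cos(l) + 192*sin(l)*cos(l)^2 - 8*cos(l)^2)/(l^3 - 10*l^2*cos(l) + 8*l*cos(l)^2 + 64*cos(l)^3)^2 + l*(l + 5*cos(l))*(2*sin(l) + 1)/(l^3 - 10*l^2*cos(l) + 8*l*cos(l)^2 + 64*cos(l)^3) + (l - 2*cos(l))*(l + 5*cos(l))/(l^3 - 10*l^2*cos(l) + 8*l*cos(l)^2 + 64*cos(l)^3)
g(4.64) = 0.82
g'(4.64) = 2.21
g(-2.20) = 8.87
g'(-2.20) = 147.55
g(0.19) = -0.03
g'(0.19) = -0.14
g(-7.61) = 0.68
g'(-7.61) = -1.06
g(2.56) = -0.36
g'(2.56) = -0.34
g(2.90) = -0.40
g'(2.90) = 0.14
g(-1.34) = 0.07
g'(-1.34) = -2.26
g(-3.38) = 3.37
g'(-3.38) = -19.21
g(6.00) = -9.19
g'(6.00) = 3.50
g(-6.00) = 0.10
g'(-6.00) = 0.05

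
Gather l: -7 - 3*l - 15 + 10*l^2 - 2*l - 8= 10*l^2 - 5*l - 30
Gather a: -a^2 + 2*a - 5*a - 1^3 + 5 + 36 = -a^2 - 3*a + 40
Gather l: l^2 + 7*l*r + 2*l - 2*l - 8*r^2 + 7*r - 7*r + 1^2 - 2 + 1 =l^2 + 7*l*r - 8*r^2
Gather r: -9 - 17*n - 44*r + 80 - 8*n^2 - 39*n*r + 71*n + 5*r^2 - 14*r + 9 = -8*n^2 + 54*n + 5*r^2 + r*(-39*n - 58) + 80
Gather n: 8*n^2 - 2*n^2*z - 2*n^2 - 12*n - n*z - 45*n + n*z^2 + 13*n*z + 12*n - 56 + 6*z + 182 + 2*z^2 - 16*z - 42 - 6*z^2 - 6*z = n^2*(6 - 2*z) + n*(z^2 + 12*z - 45) - 4*z^2 - 16*z + 84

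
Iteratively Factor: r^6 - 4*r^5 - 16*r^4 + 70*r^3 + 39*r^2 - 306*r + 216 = (r - 1)*(r^5 - 3*r^4 - 19*r^3 + 51*r^2 + 90*r - 216) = (r - 1)*(r + 3)*(r^4 - 6*r^3 - r^2 + 54*r - 72) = (r - 3)*(r - 1)*(r + 3)*(r^3 - 3*r^2 - 10*r + 24) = (r - 3)*(r - 1)*(r + 3)^2*(r^2 - 6*r + 8) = (r - 4)*(r - 3)*(r - 1)*(r + 3)^2*(r - 2)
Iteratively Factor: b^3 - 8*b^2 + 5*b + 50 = (b + 2)*(b^2 - 10*b + 25) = (b - 5)*(b + 2)*(b - 5)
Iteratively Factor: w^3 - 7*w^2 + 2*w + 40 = (w + 2)*(w^2 - 9*w + 20) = (w - 4)*(w + 2)*(w - 5)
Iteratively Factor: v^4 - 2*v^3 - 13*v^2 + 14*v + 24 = (v + 1)*(v^3 - 3*v^2 - 10*v + 24) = (v - 2)*(v + 1)*(v^2 - v - 12) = (v - 4)*(v - 2)*(v + 1)*(v + 3)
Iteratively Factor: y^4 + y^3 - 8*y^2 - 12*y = (y + 2)*(y^3 - y^2 - 6*y) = (y + 2)^2*(y^2 - 3*y) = y*(y + 2)^2*(y - 3)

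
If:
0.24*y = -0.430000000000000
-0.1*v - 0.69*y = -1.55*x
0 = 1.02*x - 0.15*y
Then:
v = 8.28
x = -0.26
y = -1.79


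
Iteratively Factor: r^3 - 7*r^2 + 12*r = (r)*(r^2 - 7*r + 12) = r*(r - 4)*(r - 3)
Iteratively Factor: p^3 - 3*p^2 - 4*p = (p - 4)*(p^2 + p) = p*(p - 4)*(p + 1)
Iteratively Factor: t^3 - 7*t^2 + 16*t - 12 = (t - 2)*(t^2 - 5*t + 6) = (t - 3)*(t - 2)*(t - 2)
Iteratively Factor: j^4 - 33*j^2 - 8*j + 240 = (j - 3)*(j^3 + 3*j^2 - 24*j - 80) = (j - 3)*(j + 4)*(j^2 - j - 20) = (j - 3)*(j + 4)^2*(j - 5)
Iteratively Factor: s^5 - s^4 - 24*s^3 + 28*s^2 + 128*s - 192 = (s + 4)*(s^4 - 5*s^3 - 4*s^2 + 44*s - 48) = (s - 2)*(s + 4)*(s^3 - 3*s^2 - 10*s + 24) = (s - 4)*(s - 2)*(s + 4)*(s^2 + s - 6) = (s - 4)*(s - 2)^2*(s + 4)*(s + 3)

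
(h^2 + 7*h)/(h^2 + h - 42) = h/(h - 6)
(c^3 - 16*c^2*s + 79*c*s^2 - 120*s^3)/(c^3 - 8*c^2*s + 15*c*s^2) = (c - 8*s)/c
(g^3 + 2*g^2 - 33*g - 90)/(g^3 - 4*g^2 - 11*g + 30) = (g^2 - g - 30)/(g^2 - 7*g + 10)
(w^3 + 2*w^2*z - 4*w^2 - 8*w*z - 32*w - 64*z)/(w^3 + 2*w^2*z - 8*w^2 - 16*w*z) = (w + 4)/w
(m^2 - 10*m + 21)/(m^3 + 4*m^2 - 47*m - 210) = (m - 3)/(m^2 + 11*m + 30)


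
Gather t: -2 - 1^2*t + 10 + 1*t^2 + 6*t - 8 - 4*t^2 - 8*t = -3*t^2 - 3*t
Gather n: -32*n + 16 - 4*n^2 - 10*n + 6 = -4*n^2 - 42*n + 22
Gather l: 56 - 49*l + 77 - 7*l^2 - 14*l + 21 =-7*l^2 - 63*l + 154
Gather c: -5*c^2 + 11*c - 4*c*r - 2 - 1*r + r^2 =-5*c^2 + c*(11 - 4*r) + r^2 - r - 2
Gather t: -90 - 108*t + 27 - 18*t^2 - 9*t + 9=-18*t^2 - 117*t - 54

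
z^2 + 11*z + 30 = (z + 5)*(z + 6)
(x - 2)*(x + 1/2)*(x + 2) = x^3 + x^2/2 - 4*x - 2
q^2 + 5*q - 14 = (q - 2)*(q + 7)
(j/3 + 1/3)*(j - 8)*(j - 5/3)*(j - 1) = j^4/3 - 29*j^3/9 + 37*j^2/9 + 29*j/9 - 40/9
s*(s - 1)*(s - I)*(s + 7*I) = s^4 - s^3 + 6*I*s^3 + 7*s^2 - 6*I*s^2 - 7*s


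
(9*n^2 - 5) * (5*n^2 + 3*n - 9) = 45*n^4 + 27*n^3 - 106*n^2 - 15*n + 45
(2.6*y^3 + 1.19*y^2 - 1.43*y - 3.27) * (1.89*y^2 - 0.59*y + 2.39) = 4.914*y^5 + 0.7151*y^4 + 2.8092*y^3 - 2.4925*y^2 - 1.4884*y - 7.8153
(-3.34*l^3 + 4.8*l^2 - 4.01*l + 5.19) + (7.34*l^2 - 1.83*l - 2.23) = -3.34*l^3 + 12.14*l^2 - 5.84*l + 2.96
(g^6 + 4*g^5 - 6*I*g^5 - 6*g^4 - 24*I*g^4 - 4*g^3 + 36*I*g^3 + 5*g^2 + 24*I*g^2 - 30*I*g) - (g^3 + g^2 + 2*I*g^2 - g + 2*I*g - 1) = g^6 + 4*g^5 - 6*I*g^5 - 6*g^4 - 24*I*g^4 - 5*g^3 + 36*I*g^3 + 4*g^2 + 22*I*g^2 + g - 32*I*g + 1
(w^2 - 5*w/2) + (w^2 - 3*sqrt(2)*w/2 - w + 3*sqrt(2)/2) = 2*w^2 - 7*w/2 - 3*sqrt(2)*w/2 + 3*sqrt(2)/2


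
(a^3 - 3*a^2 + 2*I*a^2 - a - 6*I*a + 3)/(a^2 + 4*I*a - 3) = (a^2 + a*(-3 + I) - 3*I)/(a + 3*I)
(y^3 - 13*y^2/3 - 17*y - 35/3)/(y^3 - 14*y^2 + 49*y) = (3*y^2 + 8*y + 5)/(3*y*(y - 7))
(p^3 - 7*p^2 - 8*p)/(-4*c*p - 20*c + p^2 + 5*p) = p*(-p^2 + 7*p + 8)/(4*c*p + 20*c - p^2 - 5*p)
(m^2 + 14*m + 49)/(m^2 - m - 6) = (m^2 + 14*m + 49)/(m^2 - m - 6)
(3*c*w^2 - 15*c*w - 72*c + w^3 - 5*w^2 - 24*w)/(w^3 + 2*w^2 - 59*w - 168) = (3*c + w)/(w + 7)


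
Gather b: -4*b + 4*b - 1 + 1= 0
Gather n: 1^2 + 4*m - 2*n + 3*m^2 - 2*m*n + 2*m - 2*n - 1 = 3*m^2 + 6*m + n*(-2*m - 4)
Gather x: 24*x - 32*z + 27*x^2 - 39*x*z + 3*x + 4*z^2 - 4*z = 27*x^2 + x*(27 - 39*z) + 4*z^2 - 36*z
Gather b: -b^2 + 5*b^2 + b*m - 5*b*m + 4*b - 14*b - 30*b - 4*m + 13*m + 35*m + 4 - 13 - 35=4*b^2 + b*(-4*m - 40) + 44*m - 44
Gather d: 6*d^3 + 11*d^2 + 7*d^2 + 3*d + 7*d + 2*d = 6*d^3 + 18*d^2 + 12*d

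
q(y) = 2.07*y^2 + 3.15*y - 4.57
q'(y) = 4.14*y + 3.15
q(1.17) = 1.95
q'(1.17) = 7.99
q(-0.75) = -5.77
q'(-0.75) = 0.05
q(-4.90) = 29.70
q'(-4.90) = -17.14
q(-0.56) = -5.68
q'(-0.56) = 0.83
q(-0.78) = -5.77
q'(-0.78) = -0.08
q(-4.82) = 28.34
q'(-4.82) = -16.80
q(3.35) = 29.21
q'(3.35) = 17.02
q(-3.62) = 11.15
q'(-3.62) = -11.84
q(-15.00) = 413.93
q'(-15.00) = -58.95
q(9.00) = 191.45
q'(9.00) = 40.41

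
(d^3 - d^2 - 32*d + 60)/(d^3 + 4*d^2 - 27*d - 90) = (d - 2)/(d + 3)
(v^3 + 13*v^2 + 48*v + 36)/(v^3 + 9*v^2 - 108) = (v + 1)/(v - 3)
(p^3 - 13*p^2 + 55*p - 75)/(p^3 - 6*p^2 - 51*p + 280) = (p^2 - 8*p + 15)/(p^2 - p - 56)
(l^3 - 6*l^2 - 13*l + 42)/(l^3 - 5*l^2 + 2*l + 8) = (l^2 - 4*l - 21)/(l^2 - 3*l - 4)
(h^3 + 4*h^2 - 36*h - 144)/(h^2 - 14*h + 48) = (h^2 + 10*h + 24)/(h - 8)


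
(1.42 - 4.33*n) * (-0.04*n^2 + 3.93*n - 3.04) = 0.1732*n^3 - 17.0737*n^2 + 18.7438*n - 4.3168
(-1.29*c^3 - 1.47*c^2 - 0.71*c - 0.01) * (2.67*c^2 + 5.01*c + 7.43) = -3.4443*c^5 - 10.3878*c^4 - 18.8451*c^3 - 14.5059*c^2 - 5.3254*c - 0.0743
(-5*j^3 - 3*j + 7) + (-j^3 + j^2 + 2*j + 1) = -6*j^3 + j^2 - j + 8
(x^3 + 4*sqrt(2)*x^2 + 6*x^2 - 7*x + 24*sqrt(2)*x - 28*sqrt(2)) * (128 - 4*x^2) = -4*x^5 - 24*x^4 - 16*sqrt(2)*x^4 - 96*sqrt(2)*x^3 + 156*x^3 + 768*x^2 + 624*sqrt(2)*x^2 - 896*x + 3072*sqrt(2)*x - 3584*sqrt(2)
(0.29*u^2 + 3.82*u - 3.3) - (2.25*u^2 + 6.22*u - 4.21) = -1.96*u^2 - 2.4*u + 0.91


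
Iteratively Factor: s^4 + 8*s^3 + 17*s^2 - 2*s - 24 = (s - 1)*(s^3 + 9*s^2 + 26*s + 24) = (s - 1)*(s + 4)*(s^2 + 5*s + 6) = (s - 1)*(s + 3)*(s + 4)*(s + 2)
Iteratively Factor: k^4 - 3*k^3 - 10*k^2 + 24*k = (k - 2)*(k^3 - k^2 - 12*k) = k*(k - 2)*(k^2 - k - 12) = k*(k - 2)*(k + 3)*(k - 4)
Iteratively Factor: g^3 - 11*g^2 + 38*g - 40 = (g - 5)*(g^2 - 6*g + 8) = (g - 5)*(g - 2)*(g - 4)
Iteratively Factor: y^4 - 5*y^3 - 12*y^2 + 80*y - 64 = (y - 4)*(y^3 - y^2 - 16*y + 16) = (y - 4)*(y - 1)*(y^2 - 16) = (y - 4)^2*(y - 1)*(y + 4)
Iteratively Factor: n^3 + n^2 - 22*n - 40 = (n + 4)*(n^2 - 3*n - 10) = (n + 2)*(n + 4)*(n - 5)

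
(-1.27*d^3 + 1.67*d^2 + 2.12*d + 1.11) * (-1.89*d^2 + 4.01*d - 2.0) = 2.4003*d^5 - 8.249*d^4 + 5.2299*d^3 + 3.0633*d^2 + 0.2111*d - 2.22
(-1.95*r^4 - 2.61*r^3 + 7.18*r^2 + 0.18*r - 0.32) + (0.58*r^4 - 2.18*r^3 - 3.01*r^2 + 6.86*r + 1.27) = -1.37*r^4 - 4.79*r^3 + 4.17*r^2 + 7.04*r + 0.95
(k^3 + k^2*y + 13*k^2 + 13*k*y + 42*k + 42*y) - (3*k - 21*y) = k^3 + k^2*y + 13*k^2 + 13*k*y + 39*k + 63*y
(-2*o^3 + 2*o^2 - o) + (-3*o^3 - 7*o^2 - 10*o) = -5*o^3 - 5*o^2 - 11*o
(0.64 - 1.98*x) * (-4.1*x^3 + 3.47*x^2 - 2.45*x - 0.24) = 8.118*x^4 - 9.4946*x^3 + 7.0718*x^2 - 1.0928*x - 0.1536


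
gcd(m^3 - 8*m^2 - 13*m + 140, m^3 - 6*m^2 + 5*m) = m - 5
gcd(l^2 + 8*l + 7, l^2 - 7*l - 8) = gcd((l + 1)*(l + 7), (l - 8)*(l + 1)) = l + 1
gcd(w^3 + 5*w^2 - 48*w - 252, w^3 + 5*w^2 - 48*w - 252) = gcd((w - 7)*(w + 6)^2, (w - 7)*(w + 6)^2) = w^3 + 5*w^2 - 48*w - 252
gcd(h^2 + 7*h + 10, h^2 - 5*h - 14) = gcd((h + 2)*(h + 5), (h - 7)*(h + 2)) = h + 2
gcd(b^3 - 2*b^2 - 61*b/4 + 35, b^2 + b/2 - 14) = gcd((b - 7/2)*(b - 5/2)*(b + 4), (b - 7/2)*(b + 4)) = b^2 + b/2 - 14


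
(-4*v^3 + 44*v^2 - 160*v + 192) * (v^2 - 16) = -4*v^5 + 44*v^4 - 96*v^3 - 512*v^2 + 2560*v - 3072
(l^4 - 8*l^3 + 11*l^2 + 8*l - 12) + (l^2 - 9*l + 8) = l^4 - 8*l^3 + 12*l^2 - l - 4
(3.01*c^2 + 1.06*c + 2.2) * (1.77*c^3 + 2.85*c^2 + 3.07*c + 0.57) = 5.3277*c^5 + 10.4547*c^4 + 16.1557*c^3 + 11.2399*c^2 + 7.3582*c + 1.254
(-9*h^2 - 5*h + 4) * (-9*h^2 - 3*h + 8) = 81*h^4 + 72*h^3 - 93*h^2 - 52*h + 32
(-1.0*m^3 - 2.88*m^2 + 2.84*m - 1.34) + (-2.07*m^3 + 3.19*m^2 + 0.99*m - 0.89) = -3.07*m^3 + 0.31*m^2 + 3.83*m - 2.23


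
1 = 1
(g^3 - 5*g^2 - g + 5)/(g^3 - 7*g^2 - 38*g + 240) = (g^2 - 1)/(g^2 - 2*g - 48)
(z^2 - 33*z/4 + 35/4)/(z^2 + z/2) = (4*z^2 - 33*z + 35)/(2*z*(2*z + 1))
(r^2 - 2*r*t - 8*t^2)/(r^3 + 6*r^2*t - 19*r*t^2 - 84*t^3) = (r + 2*t)/(r^2 + 10*r*t + 21*t^2)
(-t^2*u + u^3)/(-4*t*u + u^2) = (t^2 - u^2)/(4*t - u)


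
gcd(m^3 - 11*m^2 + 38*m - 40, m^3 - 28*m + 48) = m^2 - 6*m + 8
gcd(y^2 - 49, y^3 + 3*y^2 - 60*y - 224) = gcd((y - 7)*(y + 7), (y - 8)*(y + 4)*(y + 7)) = y + 7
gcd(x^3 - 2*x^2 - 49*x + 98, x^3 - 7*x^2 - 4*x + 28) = x^2 - 9*x + 14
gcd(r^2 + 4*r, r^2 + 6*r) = r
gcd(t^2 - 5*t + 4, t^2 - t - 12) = t - 4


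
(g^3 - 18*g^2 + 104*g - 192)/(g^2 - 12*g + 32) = g - 6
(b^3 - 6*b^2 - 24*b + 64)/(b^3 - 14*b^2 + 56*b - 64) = (b + 4)/(b - 4)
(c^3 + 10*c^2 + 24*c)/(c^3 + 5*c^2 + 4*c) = (c + 6)/(c + 1)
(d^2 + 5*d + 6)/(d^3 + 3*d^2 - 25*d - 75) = (d + 2)/(d^2 - 25)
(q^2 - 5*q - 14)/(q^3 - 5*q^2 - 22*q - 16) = (q - 7)/(q^2 - 7*q - 8)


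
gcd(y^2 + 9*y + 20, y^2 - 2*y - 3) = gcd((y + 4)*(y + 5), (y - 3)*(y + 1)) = 1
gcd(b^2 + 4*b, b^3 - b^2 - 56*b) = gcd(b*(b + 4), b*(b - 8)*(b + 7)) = b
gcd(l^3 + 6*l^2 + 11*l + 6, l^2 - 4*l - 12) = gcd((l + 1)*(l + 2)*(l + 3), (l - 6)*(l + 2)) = l + 2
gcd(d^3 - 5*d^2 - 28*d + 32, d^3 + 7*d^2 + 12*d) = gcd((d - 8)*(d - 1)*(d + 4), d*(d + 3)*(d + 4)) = d + 4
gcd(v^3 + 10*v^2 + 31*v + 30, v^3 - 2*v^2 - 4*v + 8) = v + 2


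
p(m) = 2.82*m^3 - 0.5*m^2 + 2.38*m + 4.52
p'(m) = 8.46*m^2 - 1.0*m + 2.38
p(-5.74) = -558.93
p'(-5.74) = 286.86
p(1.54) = 17.30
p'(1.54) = 20.90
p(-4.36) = -249.09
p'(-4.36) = 167.56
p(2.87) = 73.90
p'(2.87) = 69.19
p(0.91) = 8.40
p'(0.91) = 8.48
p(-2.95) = -79.25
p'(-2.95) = 78.95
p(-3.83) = -170.36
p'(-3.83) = 130.31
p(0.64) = 6.58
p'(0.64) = 5.21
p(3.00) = 83.30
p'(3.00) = 75.52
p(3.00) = 83.30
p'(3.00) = 75.52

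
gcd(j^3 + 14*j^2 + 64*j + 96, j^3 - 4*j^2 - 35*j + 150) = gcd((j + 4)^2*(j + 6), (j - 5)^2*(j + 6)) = j + 6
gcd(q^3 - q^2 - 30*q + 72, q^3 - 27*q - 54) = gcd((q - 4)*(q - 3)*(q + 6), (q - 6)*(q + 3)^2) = 1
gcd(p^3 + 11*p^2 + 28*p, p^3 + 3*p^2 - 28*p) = p^2 + 7*p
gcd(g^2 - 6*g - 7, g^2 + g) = g + 1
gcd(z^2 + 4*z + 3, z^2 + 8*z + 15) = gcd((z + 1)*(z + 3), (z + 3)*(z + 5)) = z + 3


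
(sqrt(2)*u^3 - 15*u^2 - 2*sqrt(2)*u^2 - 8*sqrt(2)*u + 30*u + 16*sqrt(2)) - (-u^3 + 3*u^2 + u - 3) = u^3 + sqrt(2)*u^3 - 18*u^2 - 2*sqrt(2)*u^2 - 8*sqrt(2)*u + 29*u + 3 + 16*sqrt(2)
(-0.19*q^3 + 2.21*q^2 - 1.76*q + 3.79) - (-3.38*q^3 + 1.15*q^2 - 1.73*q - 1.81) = 3.19*q^3 + 1.06*q^2 - 0.03*q + 5.6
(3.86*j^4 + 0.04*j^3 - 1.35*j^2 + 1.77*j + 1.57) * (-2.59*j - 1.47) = -9.9974*j^5 - 5.7778*j^4 + 3.4377*j^3 - 2.5998*j^2 - 6.6682*j - 2.3079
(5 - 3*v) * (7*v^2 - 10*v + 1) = -21*v^3 + 65*v^2 - 53*v + 5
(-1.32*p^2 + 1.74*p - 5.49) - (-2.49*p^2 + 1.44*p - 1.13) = 1.17*p^2 + 0.3*p - 4.36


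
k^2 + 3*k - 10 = (k - 2)*(k + 5)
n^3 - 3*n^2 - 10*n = n*(n - 5)*(n + 2)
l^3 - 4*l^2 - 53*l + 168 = (l - 8)*(l - 3)*(l + 7)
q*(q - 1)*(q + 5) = q^3 + 4*q^2 - 5*q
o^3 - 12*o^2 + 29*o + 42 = (o - 7)*(o - 6)*(o + 1)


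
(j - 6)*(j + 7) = j^2 + j - 42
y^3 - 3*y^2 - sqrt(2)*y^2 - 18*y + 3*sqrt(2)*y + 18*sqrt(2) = (y - 6)*(y + 3)*(y - sqrt(2))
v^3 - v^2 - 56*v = v*(v - 8)*(v + 7)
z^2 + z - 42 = (z - 6)*(z + 7)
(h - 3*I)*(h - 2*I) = h^2 - 5*I*h - 6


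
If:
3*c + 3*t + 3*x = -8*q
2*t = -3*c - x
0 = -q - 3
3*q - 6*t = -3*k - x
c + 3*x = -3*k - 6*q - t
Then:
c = -3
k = -16/3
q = -3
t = -2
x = 13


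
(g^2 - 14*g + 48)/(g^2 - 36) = (g - 8)/(g + 6)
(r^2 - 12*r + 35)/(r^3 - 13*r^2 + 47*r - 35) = 1/(r - 1)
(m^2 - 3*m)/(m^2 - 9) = m/(m + 3)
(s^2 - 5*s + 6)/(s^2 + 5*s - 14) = (s - 3)/(s + 7)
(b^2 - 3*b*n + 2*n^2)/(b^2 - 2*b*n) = (b - n)/b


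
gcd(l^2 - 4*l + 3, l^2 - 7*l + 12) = l - 3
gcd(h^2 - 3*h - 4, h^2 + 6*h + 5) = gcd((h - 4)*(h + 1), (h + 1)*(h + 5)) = h + 1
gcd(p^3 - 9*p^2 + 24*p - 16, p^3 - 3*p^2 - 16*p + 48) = p - 4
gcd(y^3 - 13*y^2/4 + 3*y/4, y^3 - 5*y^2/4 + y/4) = y^2 - y/4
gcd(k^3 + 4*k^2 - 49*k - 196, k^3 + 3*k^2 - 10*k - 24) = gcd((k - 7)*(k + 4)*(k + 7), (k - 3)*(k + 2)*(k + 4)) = k + 4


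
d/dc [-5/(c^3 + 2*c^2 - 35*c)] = 5*(3*c^2 + 4*c - 35)/(c^2*(c^2 + 2*c - 35)^2)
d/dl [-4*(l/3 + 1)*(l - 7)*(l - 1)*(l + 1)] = -16*l^3/3 + 16*l^2 + 176*l/3 - 16/3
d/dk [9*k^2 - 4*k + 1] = 18*k - 4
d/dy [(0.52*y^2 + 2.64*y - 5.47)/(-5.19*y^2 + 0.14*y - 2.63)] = (13.7744*y^2 - 59.5138*y - 6.1774)/(26.9361*y^4 - 1.4532*y^3 + 27.319*y^2 - 0.7364*y + 6.9169)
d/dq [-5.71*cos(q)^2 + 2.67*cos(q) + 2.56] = (11.42*cos(q) - 2.67)*sin(q)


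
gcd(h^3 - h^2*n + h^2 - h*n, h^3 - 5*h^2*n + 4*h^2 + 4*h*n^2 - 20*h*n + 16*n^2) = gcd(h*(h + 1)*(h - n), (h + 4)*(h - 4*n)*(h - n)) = h - n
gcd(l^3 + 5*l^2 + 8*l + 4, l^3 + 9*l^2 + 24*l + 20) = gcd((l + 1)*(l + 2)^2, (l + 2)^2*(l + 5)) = l^2 + 4*l + 4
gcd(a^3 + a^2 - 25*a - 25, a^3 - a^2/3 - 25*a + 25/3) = a^2 - 25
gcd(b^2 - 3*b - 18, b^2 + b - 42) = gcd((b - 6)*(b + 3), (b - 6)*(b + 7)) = b - 6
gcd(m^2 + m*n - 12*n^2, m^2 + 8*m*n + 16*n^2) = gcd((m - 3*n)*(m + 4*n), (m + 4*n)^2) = m + 4*n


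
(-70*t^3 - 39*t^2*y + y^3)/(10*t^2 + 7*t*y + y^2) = -7*t + y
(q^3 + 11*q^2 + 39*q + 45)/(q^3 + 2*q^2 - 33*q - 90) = (q + 3)/(q - 6)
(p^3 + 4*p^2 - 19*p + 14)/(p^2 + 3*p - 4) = (p^2 + 5*p - 14)/(p + 4)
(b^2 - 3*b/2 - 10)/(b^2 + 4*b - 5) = (b^2 - 3*b/2 - 10)/(b^2 + 4*b - 5)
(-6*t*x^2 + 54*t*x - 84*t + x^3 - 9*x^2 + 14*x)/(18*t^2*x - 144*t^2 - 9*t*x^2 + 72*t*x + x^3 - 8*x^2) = (x^2 - 9*x + 14)/(-3*t*x + 24*t + x^2 - 8*x)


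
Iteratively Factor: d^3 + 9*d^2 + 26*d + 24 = (d + 3)*(d^2 + 6*d + 8) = (d + 3)*(d + 4)*(d + 2)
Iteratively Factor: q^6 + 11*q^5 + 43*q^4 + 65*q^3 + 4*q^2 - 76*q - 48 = (q + 3)*(q^5 + 8*q^4 + 19*q^3 + 8*q^2 - 20*q - 16) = (q - 1)*(q + 3)*(q^4 + 9*q^3 + 28*q^2 + 36*q + 16) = (q - 1)*(q + 2)*(q + 3)*(q^3 + 7*q^2 + 14*q + 8) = (q - 1)*(q + 2)^2*(q + 3)*(q^2 + 5*q + 4) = (q - 1)*(q + 2)^2*(q + 3)*(q + 4)*(q + 1)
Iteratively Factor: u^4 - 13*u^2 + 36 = (u + 2)*(u^3 - 2*u^2 - 9*u + 18) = (u - 3)*(u + 2)*(u^2 + u - 6) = (u - 3)*(u - 2)*(u + 2)*(u + 3)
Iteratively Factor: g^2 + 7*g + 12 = (g + 4)*(g + 3)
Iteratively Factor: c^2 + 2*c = (c)*(c + 2)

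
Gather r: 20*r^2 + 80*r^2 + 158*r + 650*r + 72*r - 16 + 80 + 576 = 100*r^2 + 880*r + 640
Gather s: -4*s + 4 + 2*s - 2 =2 - 2*s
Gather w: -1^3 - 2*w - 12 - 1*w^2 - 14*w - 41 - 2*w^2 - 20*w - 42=-3*w^2 - 36*w - 96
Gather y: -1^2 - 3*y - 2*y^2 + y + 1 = -2*y^2 - 2*y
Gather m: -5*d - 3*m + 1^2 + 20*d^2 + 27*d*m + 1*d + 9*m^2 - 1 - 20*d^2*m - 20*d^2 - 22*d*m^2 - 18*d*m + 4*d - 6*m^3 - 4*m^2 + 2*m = -6*m^3 + m^2*(5 - 22*d) + m*(-20*d^2 + 9*d - 1)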